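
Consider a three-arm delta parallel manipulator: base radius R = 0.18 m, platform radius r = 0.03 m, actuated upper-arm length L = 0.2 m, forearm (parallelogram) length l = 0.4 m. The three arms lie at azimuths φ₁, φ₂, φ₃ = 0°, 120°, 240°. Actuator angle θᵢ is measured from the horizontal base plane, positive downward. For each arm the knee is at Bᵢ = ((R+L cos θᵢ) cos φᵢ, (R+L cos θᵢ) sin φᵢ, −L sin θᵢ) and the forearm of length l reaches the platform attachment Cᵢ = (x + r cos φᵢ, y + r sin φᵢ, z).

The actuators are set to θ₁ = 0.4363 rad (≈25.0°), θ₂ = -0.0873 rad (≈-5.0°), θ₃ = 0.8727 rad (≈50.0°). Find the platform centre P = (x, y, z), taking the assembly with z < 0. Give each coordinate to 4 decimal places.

(0.0025, 0.1090, -0.2846)

S1 = (0.3313·cos0.0°, 0.3313·sin0.0°, -0.0845) = (0.3313, 0.0000, -0.0845)
S2 = (0.3492·cos120.0°, 0.3492·sin120.0°, 0.0174) = (-0.1746, 0.3024, 0.0174)
φ3=240.0°: virtual centre (-0.1393, -0.2412, -0.1532), radius l
eliminate P² terms by subtracting sphere 1 from 2 and 3
[-1.0118 0.6049 0.2039]·P = 0.0054;  [-0.9411 -0.4825 -0.1374]·P = -0.0158
det = 1.0574;  x = 0.0066+0.0144z,  y = 0.0199+-0.3129z
sphere 1 gives Az²+Bz+C=0 with A=1.0981, B=0.1472, C=-0.0470;  B²−4AC=0.2283;  roots -0.2846, 0.1505;  negative root z = -0.2846
x = 0.0025, y = 0.1090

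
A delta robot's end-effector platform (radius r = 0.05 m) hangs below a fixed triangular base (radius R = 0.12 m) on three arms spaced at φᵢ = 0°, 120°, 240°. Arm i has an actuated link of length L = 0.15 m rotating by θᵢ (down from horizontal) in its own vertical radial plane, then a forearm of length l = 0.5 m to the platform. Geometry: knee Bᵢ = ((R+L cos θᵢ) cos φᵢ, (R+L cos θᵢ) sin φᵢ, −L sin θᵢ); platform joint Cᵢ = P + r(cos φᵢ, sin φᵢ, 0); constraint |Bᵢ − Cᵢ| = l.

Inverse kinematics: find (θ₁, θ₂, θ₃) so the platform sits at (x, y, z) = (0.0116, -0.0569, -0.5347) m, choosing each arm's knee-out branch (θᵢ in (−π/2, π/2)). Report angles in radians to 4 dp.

θ₁ = 0.5237, θ₂ = 0.6983, θ₃ = 0.4364

φ1=0.0° → target in arm frame (0.0116, -0.0569)
  A cos θ + B sin θ = C:  0.0584·cos θ + -0.5347·sin θ = -0.2168
  θ1 = atan2(B,A) + arccos(C/0.5379) = 0.5237
φ2=120.0° → target in arm frame (-0.0551, 0.0184)
  e−x'=0.1251;  (l²−L²−(e−x')²−y'²−z²)/2L = -0.2480
  √(A²+B²)=0.5491;  θ2 = -1.3410+2.0393 ≈ 0.6983
φ3=240.0° → target in arm frame (0.0435, 0.0385)
  e−x'=0.0265;  (l²−L²−(e−x')²−y'²−z²)/2L = -0.2020
  γ=atan2(-0.5347,0.0265)=-1.5212;  ψ=arccos(-0.3773)=1.9576;  θ3=γ+ψ≈0.4364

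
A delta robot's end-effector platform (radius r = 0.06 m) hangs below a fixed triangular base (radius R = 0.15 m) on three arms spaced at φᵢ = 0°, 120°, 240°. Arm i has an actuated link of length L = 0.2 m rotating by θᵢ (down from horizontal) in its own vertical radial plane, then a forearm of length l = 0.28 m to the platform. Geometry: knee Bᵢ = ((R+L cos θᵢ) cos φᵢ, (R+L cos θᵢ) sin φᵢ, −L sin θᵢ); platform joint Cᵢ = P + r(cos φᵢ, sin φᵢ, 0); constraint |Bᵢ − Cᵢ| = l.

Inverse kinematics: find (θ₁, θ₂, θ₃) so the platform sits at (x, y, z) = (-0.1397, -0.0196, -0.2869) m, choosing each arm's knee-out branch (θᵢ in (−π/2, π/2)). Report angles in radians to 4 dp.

rotate P by −φ1: (-0.1397, -0.0196, -0.2869)
  e−x'=0.2297;  (l²−L²−(e−x')²−y'²−z²)/2L = -0.2426
  √(A²+B²)=0.3675;  θ1 = -0.8957+2.2919 ≈ 1.3962
φ2=120.0° → target in arm frame (0.0529, 0.1308)
  A=0.0371, B=-0.2869, C=(l²−L²−A²−y'²−z²)/(2L)=-0.1560
  √(A²+B²)=0.2893;  θ2 = -1.4421+2.1403 ≈ 0.6982
arm 3 (φ=240.0°): x'=0.0868, y'=-0.1112
  e−x'=0.0032;  (l²−L²−(e−x')²−y'²−z²)/2L = -0.1407
  √(A²+B²)=0.2869;  θ3 = -1.5597+2.0834 ≈ 0.5236

θ₁ = 1.3962, θ₂ = 0.6982, θ₃ = 0.5236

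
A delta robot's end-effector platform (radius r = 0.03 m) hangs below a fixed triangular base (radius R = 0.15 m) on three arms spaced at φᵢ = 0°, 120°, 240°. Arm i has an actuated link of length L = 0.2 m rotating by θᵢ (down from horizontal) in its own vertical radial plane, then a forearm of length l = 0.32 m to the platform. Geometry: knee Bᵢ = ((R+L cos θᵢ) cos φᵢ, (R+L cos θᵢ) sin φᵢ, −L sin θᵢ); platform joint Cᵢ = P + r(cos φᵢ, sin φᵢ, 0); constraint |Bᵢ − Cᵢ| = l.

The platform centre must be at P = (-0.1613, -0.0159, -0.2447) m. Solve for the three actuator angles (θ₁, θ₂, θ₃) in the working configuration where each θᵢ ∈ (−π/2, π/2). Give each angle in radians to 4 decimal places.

arm 1 (φ=0.0°): x'=-0.1613, y'=-0.0159
  e−x'=0.2813;  (l²−L²−(e−x')²−y'²−z²)/2L = -0.1922
  θ1 = atan2(B,A) + arccos(C/0.3728) = 1.3963
φ2=120.0° → target in arm frame (0.0669, 0.1476)
  A=0.0531, B=-0.2447, C=(l²−L²−A²−y'²−z²)/(2L)=-0.0552
  √(A²+B²)=0.2504;  θ2 = -1.3570+1.7932 ≈ 0.4362
rotate P by −φ3: (0.0944, -0.1317, -0.2447)
  A=0.0256, B=-0.2447, C=(l²−L²−A²−y'²−z²)/(2L)=-0.0387
  θ3 = atan2(B,A) + arccos(C/0.2460) = 0.2622

θ₁ = 1.3963, θ₂ = 0.4362, θ₃ = 0.2622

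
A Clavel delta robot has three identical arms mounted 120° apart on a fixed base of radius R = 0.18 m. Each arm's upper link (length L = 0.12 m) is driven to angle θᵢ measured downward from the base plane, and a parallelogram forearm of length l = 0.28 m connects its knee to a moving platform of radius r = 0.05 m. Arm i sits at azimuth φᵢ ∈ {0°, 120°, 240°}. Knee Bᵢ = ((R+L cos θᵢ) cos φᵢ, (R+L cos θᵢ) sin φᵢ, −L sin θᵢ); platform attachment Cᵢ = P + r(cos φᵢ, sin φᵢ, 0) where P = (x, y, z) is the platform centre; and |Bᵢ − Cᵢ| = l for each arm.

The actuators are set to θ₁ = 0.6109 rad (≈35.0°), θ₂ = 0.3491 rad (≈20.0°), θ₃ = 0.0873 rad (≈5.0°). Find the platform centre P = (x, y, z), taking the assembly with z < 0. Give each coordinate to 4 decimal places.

(-0.0285, -0.0147, -0.1795)

φ1=0.0°: virtual centre (0.2283, 0.0000, -0.0688), radius l
φ2=120.0°: virtual centre (-0.1214, 0.2102, -0.0410), radius l
centre 3 = (0.2495·cos240.0°, 0.2495·sin240.0°, -0.0105) = (-0.1248, -0.2161, -0.0105)
subtract pairs → two planes through P
[-0.6994 0.4205 0.0556]·P = 0.0038;  [-0.7061 -0.4322 0.1167]·P = 0.0055
det = 0.5992;  x = -0.0066+0.1220z,  y = -0.0020+0.0708z
sphere 1 gives Az²+Bz+C=0 with A=1.0199, B=0.0801, C=-0.0185;  B²−4AC=0.0818;  roots -0.1795, 0.1010;  negative root z = -0.1795
x = -0.0285, y = -0.0147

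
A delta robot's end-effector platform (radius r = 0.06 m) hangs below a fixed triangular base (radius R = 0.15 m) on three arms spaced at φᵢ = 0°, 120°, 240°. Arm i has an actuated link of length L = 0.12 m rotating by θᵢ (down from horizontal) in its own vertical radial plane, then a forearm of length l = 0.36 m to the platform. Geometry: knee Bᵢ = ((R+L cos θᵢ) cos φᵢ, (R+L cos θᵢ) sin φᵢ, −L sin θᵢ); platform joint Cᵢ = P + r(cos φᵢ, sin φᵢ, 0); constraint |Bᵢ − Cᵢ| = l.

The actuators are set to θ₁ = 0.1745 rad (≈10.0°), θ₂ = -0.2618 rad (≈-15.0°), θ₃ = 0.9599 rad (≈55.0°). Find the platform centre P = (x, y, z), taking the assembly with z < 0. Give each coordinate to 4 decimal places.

(0.0301, 0.1390, -0.3011)

φ1=0.0°: virtual centre (0.2082, 0.0000, -0.0208), radius l
φ2=120.0°: virtual centre (-0.1030, 0.1783, 0.0311), radius l
S3 = (0.1588·cos240.0°, 0.1588·sin240.0°, -0.0983) = (-0.0794, -0.1376, -0.0983)
|S₂|²−|S₁|² = -0.0004;  |S₃|²−|S₁|² = -0.0089
[-0.6223 0.3566 0.1038]·P = -0.0004;  [-0.5752 -0.2751 -0.1549]·P = -0.0089
det = 0.3763;  x = 0.0087+-0.0710z,  y = 0.0141+-0.4148z
into |P−S₁|² = l²: 1.1771z² + 0.0583z + -0.0892 = 0;  Δ = 0.4233;  z = -0.3011 or 0.2516 → z<0 root = -0.3011
x = 0.0301, y = 0.1390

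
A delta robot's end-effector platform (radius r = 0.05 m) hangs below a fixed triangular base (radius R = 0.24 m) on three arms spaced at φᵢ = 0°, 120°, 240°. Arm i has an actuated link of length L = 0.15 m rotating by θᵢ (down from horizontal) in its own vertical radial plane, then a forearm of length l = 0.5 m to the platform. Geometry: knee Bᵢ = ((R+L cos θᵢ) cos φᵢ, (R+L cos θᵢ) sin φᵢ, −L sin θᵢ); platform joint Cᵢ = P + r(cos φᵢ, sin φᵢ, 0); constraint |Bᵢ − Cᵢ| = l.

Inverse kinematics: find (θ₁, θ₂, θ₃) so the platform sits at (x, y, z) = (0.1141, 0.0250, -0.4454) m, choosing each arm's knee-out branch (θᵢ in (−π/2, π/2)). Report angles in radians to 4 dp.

arm 1 (φ=0.0°): x'=0.1141, y'=0.0250
  e−x'=0.0759;  (l²−L²−(e−x')²−y'²−z²)/2L = 0.0758
  √(A²+B²)=0.4518;  θ1 = -1.4020+1.4023 ≈ 0.0003
arm 2 (φ=120.0°): x'=-0.0354, y'=-0.1113
  e−x'=0.2254;  (l²−L²−(e−x')²−y'²−z²)/2L = -0.1136
  √(A²+B²)=0.4992;  θ2 = -1.1023+1.8004 ≈ 0.6980
arm 3 (φ=240.0°): x'=-0.0787, y'=0.0863
  A=0.2687, B=-0.4454, C=(l²−L²−A²−y'²−z²)/(2L)=-0.1684
  θ3 = atan2(B,A) + arccos(C/0.5202) = 0.8726

θ₁ = 0.0003, θ₂ = 0.6980, θ₃ = 0.8726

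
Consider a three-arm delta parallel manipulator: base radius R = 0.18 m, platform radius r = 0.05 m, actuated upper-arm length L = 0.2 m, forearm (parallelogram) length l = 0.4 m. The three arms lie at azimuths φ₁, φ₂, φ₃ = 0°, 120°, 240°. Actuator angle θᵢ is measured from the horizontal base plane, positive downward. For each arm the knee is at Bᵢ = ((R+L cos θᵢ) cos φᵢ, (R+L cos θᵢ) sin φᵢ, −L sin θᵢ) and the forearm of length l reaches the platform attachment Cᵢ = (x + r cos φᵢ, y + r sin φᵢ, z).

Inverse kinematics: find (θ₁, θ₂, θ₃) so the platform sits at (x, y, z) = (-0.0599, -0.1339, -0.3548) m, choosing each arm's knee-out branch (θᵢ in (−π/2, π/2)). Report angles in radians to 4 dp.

φ1=0.0° → target in arm frame (-0.0599, -0.1339)
  A cos θ + B sin θ = C:  0.1899·cos θ + -0.3548·sin θ = -0.1497
  √(A²+B²)=0.4024;  θ1 = -1.0794+1.9519 ≈ 0.8726
arm 2 (φ=120.0°): x'=-0.0860, y'=0.1188
  A=0.2160, B=-0.3548, C=(l²−L²−A²−y'²−z²)/(2L)=-0.1667
  γ=atan2(-0.3548,0.2160)=-1.0239;  ψ=arccos(-0.4012)=1.9836;  θ2=γ+ψ≈0.9597
rotate P by −φ3: (0.1459, 0.0151, -0.3548)
  e−x'=-0.0159;  (l²−L²−(e−x')²−y'²−z²)/2L = -0.0159
  θ3 = atan2(B,A) + arccos(C/0.3552) = 0.0000

θ₁ = 0.8726, θ₂ = 0.9597, θ₃ = 0.0000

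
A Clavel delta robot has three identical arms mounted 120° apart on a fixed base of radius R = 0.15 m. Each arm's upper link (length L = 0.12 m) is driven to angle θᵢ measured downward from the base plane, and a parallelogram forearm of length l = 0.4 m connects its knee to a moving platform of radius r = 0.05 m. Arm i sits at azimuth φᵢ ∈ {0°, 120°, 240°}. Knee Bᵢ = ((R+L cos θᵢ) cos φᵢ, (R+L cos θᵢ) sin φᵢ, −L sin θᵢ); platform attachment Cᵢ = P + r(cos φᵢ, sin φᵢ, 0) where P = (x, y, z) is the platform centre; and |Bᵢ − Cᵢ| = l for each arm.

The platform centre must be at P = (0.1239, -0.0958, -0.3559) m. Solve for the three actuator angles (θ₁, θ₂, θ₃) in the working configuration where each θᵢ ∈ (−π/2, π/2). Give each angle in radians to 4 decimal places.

θ₁ = -0.1746, θ₂ = 1.0471, θ₃ = 0.3489

rotate P by −φ1: (0.1239, -0.0958, -0.3559)
  A cos θ + B sin θ = C:  -0.0239·cos θ + -0.3559·sin θ = 0.0383
  √(A²+B²)=0.3567;  θ1 = -1.6378+1.4633 ≈ -0.1746
arm 2 (φ=120.0°): x'=-0.1449, y'=-0.0594
  e−x'=0.2449;  (l²−L²−(e−x')²−y'²−z²)/2L = -0.1857
  √(A²+B²)=0.4320;  θ2 = -0.9681+2.0152 ≈ 1.0471
arm 3 (φ=240.0°): x'=0.0210, y'=0.1552
  A cos θ + B sin θ = C:  0.0790·cos θ + -0.3559·sin θ = -0.0475
  θ3 = atan2(B,A) + arccos(C/0.3646) = 0.3489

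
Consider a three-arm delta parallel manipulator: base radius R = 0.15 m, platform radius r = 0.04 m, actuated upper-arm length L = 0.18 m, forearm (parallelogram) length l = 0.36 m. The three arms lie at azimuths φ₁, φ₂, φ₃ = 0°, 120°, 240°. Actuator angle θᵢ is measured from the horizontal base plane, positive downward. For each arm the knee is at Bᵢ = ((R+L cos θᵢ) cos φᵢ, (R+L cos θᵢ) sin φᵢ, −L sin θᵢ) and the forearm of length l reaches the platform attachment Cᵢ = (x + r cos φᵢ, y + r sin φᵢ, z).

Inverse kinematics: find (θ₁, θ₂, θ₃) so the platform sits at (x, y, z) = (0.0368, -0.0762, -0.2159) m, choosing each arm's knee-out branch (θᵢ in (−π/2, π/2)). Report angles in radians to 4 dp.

θ₁ = -0.1742, θ₂ = 0.6107, θ₃ = -0.2615

φ1=0.0° → target in arm frame (0.0368, -0.0762)
  A cos θ + B sin θ = C:  0.0732·cos θ + -0.2159·sin θ = 0.1095
  γ=atan2(-0.2159,0.0732)=-1.2439;  ψ=arccos(0.4804)=1.0697;  θ1=γ+ψ≈-0.1742
rotate P by −φ2: (-0.0844, 0.0062, -0.2159)
  A cos θ + B sin θ = C:  0.1944·cos θ + -0.2159·sin θ = 0.0354
  √(A²+B²)=0.2905;  θ2 = -0.8378+1.4485 ≈ 0.6107
rotate P by −φ3: (0.0476, 0.0700, -0.2159)
  A cos θ + B sin θ = C:  0.0624·cos θ + -0.2159·sin θ = 0.1161
  γ=atan2(-0.2159,0.0624)=-1.2894;  ψ=arccos(0.5166)=1.0279;  θ3=γ+ψ≈-0.2615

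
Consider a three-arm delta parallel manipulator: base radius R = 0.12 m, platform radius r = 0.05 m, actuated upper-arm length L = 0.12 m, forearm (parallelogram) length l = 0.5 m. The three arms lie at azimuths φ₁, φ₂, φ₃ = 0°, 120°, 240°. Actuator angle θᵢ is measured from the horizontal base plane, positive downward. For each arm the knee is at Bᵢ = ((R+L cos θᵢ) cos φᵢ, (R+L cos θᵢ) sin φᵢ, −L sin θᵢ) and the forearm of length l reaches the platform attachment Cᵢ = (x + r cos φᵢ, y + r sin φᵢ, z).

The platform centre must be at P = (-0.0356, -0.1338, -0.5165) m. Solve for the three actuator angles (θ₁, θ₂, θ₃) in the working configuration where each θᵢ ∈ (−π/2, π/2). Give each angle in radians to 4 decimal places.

rotate P by −φ1: (-0.0356, -0.1338, -0.5165)
  A=0.1056, B=-0.5165, C=(l²−L²−A²−y'²−z²)/(2L)=-0.2509
  γ=atan2(-0.5165,0.1056)=-1.3691;  ψ=arccos(-0.4760)=2.0669;  θ1=γ+ψ≈0.6978
arm 2 (φ=120.0°): x'=-0.0981, y'=0.0977
  A=0.1681, B=-0.5165, C=(l²−L²−A²−y'²−z²)/(2L)=-0.2874
  γ=atan2(-0.5165,0.1681)=-1.2562;  ψ=arccos(-0.5291)=2.1283;  θ2=γ+ψ≈0.8721
arm 3 (φ=240.0°): x'=0.1337, y'=0.0361
  A=-0.0637, B=-0.5165, C=(l²−L²−A²−y'²−z²)/(2L)=-0.1522
  γ=atan2(-0.5165,-0.0637)=-1.6935;  ψ=arccos(-0.2925)=1.8676;  θ3=γ+ψ≈0.1741

θ₁ = 0.6978, θ₂ = 0.8721, θ₃ = 0.1741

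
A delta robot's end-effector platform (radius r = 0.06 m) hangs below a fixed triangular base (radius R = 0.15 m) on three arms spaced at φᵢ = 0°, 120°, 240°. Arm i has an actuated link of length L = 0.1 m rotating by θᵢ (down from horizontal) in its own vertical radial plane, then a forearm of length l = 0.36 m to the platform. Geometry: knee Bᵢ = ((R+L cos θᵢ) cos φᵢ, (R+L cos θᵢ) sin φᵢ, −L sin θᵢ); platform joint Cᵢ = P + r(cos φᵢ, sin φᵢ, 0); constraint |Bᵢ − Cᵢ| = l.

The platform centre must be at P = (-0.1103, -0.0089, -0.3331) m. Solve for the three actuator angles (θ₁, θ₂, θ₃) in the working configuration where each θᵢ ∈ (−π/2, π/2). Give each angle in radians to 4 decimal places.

arm 1 (φ=0.0°): x'=-0.1103, y'=-0.0089
  A=0.2003, B=-0.3331, C=(l²−L²−A²−y'²−z²)/(2L)=-0.1578
  γ=atan2(-0.3331,0.2003)=-1.0294;  ψ=arccos(-0.4059)=1.9888;  θ1=γ+ψ≈0.9594
arm 2 (φ=120.0°): x'=0.0474, y'=0.1000
  e−x'=0.0426;  (l²−L²−(e−x')²−y'²−z²)/2L = -0.0158
  θ2 = atan2(B,A) + arccos(C/0.3358) = 0.1742
arm 3 (φ=240.0°): x'=0.0629, y'=-0.0911
  e−x'=0.0271;  (l²−L²−(e−x')²−y'²−z²)/2L = -0.0019
  γ=atan2(-0.3331,0.0271)=-1.4895;  ψ=arccos(-0.0058)=1.5766;  θ3=γ+ψ≈0.0871

θ₁ = 0.9594, θ₂ = 0.1742, θ₃ = 0.0871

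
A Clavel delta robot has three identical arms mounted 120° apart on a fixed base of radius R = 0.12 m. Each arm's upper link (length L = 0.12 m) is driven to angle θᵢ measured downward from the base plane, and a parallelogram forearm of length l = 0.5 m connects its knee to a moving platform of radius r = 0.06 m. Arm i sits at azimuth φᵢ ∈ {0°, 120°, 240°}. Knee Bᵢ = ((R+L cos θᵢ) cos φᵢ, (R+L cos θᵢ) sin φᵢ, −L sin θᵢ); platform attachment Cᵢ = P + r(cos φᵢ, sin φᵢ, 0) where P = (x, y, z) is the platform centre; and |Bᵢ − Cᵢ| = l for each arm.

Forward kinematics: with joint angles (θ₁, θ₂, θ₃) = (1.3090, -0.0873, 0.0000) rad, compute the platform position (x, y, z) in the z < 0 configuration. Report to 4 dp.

S1 = (0.0911·cos0.0°, 0.0911·sin0.0°, -0.1159) = (0.0911, 0.0000, -0.1159)
φ2=120.0°: virtual centre (-0.0898, 0.1555, 0.0105), radius l
arm 3 at φ=240.0°: ρ3 = 0.1800;  S3 = (-0.0900, -0.1559, 0.0000)
|S₂|²−|S₁|² = 0.0106;  |S₃|²−|S₁|² = 0.0107
[-0.3617 0.3110 0.2527]·P = 0.0106;  [-0.3621 -0.3118 0.2318]·P = 0.0107
Cramer: x(z) = -0.0294+0.6695z;  y(z) = -0.0001-0.0341z
sphere 1 gives Az²+Bz+C=0 with A=1.4494, B=0.0705, C=-0.2221;  B²−4AC=1.2924;  roots -0.4165, 0.3678;  negative root z = -0.4165
x = -0.3083, y = 0.0141

(-0.3083, 0.0141, -0.4165)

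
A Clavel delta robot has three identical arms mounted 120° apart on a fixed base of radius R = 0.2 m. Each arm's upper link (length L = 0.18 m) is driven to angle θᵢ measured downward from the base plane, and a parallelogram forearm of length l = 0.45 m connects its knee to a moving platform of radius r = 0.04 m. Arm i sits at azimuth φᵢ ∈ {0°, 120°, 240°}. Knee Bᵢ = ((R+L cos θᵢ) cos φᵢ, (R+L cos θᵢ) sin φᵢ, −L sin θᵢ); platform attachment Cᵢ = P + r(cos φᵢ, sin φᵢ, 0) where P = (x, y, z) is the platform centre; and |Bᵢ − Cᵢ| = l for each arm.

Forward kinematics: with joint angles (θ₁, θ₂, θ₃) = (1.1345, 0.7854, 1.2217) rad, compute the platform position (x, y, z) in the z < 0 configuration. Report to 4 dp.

arm 1 at φ=0.0°: ρ1 = 0.2361;  centre 1 = (0.2361, 0.0000, -0.1631)
φ2=120.0°: virtual centre (-0.1436, 0.2488, -0.1273), radius l
arm 3 at φ=240.0°: ρ3 = 0.2216;  centre 3 = (-0.1108, -0.1919, -0.1691)
|centre ₂|²−|centre ₁|² = 0.0164;  |centre ₃|²−|centre ₁|² = -0.0046
plane₁₂: -0.7594x+0.4976y+0.0717z = 0.0164
Cramer: x(z) = -0.0063+0.0338z;  y(z) = 0.0234-0.0925z
sphere 1 gives Az²+Bz+C=0 with A=1.0097, B=0.3055, C=-0.1166;  B²−4AC=0.5644;  roots -0.5233, 0.2207;  negative root z = -0.5233
x = -0.0240, y = 0.0718

(-0.0240, 0.0718, -0.5233)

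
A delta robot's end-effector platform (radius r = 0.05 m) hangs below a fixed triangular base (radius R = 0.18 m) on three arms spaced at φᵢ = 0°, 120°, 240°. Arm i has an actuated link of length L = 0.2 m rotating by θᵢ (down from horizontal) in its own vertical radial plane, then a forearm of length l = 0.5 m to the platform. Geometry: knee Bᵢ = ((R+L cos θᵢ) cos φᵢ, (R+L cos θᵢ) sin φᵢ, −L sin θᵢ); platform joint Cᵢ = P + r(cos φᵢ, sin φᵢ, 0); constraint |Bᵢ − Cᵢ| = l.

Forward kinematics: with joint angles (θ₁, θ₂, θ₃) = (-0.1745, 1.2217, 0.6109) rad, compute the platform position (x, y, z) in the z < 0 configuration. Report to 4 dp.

arm 1 at φ=0.0°: (R−r)+L cos θ1 = 0.3270;  centre 1 = (0.3270, 0.0000, 0.0347)
φ2=120.0°: virtual centre (-0.0992, 0.1718, -0.1879), radius l
φ3=240.0°: virtual centre (-0.1469, -0.2545, -0.1147), radius l
|centre ₂|²−|centre ₁|² = -0.0334;  |centre ₃|²−|centre ₁|² = -0.0086
plane₁₂: -0.8523x+0.3437y+-0.4453z = -0.0334
Cramer: x(z) = 0.0263-0.4337z;  y(z) = -0.0320+0.2203z
quadratic in z: (1.2366)z²+(0.1772)z+(-0.1574)=0, √Δ=0.8999 → z ∈ {-0.4355, 0.2922}; z = -0.4355 (taking z<0)
x = 0.2152, y = -0.1280

(0.2152, -0.1280, -0.4355)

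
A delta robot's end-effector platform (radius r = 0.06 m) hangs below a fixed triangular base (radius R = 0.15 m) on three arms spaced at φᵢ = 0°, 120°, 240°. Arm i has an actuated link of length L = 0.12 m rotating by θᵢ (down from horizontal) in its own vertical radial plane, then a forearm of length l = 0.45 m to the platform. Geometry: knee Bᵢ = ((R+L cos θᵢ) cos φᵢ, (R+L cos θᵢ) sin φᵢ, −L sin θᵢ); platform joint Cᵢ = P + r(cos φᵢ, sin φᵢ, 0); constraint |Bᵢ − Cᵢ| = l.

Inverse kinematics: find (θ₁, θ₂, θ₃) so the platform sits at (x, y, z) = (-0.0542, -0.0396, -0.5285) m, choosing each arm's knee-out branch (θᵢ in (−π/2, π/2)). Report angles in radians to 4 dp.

rotate P by −φ1: (-0.0542, -0.0396, -0.5285)
  A=0.1442, B=-0.5285, C=(l²−L²−A²−y'²−z²)/(2L)=-0.4732
  √(A²+B²)=0.5478;  θ1 = -1.3044+2.6136 ≈ 1.3092
rotate P by −φ2: (-0.0072, 0.0667, -0.5285)
  A=0.0972, B=-0.5285, C=(l²−L²−A²−y'²−z²)/(2L)=-0.4380
  γ=atan2(-0.5285,0.0972)=-1.3889;  ψ=arccos(-0.8150)=2.5236;  θ2=γ+ψ≈1.1347
rotate P by −φ3: (0.0614, -0.0271, -0.5285)
  A cos θ + B sin θ = C:  0.0286·cos θ + -0.5285·sin θ = -0.3865
  θ3 = atan2(B,A) + arccos(C/0.5293) = 0.8728

θ₁ = 1.3092, θ₂ = 1.1347, θ₃ = 0.8728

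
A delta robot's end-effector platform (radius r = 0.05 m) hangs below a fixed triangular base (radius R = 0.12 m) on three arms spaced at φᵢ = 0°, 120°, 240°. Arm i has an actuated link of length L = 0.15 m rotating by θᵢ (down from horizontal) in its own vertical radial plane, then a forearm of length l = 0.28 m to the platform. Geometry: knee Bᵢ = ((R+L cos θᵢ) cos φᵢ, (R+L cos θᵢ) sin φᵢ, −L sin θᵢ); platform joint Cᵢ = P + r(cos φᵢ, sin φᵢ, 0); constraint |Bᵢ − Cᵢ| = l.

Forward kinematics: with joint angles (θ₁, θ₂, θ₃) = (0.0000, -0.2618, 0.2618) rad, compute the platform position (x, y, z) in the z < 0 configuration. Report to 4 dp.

O1 = (0.2200·cos0.0°, 0.2200·sin0.0°, 0.0000) = (0.2200, 0.0000, 0.0000)
O2 = (0.2149·cos120.0°, 0.2149·sin120.0°, 0.0388) = (-0.1074, 0.1861, 0.0388)
φ3=240.0°: virtual centre (-0.1074, -0.1861, -0.0388), radius l
|O₂|²−|O₁|² = -0.0007;  |O₃|²−|O₁|² = -0.0007
linear system: -0.6549x+0.3722y = -0.0007−0.0776z; -0.6549x+-0.3722y = -0.0007−-0.0776z
det = 0.4875;  x = 0.0011+0.0000z,  y = 0.0000+-0.2086z
sphere 1 gives Az²+Bz+C=0 with A=1.0435, B=0.0000, C=-0.0305;  B²−4AC=0.1272;  roots -0.1709, 0.1709;  negative root z = -0.1709
x = 0.0011, y = 0.0357

(0.0011, 0.0357, -0.1709)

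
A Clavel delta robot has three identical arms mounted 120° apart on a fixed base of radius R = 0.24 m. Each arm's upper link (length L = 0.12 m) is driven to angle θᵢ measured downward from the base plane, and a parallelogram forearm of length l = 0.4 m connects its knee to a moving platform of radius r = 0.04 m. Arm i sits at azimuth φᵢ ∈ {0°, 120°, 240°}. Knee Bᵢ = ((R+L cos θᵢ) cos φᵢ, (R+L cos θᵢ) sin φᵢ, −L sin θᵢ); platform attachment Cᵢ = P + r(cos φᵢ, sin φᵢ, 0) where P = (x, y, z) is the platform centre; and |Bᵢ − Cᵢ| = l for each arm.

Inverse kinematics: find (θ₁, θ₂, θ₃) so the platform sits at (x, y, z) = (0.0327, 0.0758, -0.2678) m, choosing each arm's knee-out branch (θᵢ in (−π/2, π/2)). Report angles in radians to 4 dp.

φ1=0.0° → target in arm frame (0.0327, 0.0758)
  e−x'=0.1673;  (l²−L²−(e−x')²−y'²−z²)/2L = 0.1673
  γ=atan2(-0.2678,0.1673)=-1.0124;  ψ=arccos(0.5298)=1.0125;  θ1=γ+ψ≈0.0001
φ2=120.0° → target in arm frame (0.0493, -0.0662)
  A cos θ + B sin θ = C:  0.1507·cos θ + -0.2678·sin θ = 0.1949
  √(A²+B²)=0.3073;  θ2 = -1.0582+0.8836 ≈ -0.1746
arm 3 (φ=240.0°): x'=-0.0820, y'=-0.0096
  e−x'=0.2820;  (l²−L²−(e−x')²−y'²−z²)/2L = -0.0239
  √(A²+B²)=0.3889;  θ3 = -0.7596+1.6322 ≈ 0.8726

θ₁ = 0.0001, θ₂ = -0.1746, θ₃ = 0.8726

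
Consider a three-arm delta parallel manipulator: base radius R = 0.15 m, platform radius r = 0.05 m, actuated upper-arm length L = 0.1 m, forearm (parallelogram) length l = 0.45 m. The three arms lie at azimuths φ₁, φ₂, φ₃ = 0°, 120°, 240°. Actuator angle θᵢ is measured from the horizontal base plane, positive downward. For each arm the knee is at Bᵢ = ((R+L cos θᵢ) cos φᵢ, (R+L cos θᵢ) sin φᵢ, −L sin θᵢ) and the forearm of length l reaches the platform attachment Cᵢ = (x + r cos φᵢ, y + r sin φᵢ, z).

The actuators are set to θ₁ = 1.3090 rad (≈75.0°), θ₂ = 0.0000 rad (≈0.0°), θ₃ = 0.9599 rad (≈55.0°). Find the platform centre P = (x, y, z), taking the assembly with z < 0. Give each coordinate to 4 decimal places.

φ1=0.0°: virtual centre (0.1259, 0.0000, -0.0966), radius l
arm 2 at φ=120.0°: e+L cos θ2 = 0.2000;  O2 = (-0.1000, 0.1732, 0.0000)
φ3=240.0°: virtual centre (-0.0787, -0.1363, -0.0819), radius l
subtract pairs → two planes through P
[-0.4518 0.3464 0.1932]·P = 0.0148;  [-0.4091 -0.2726 0.0294]·P = 0.0063
Cramer: x(z) = -0.0235+0.2372z;  y(z) = 0.0122-0.2483z
into |P−O₁|² = l²: 1.1179z² + 0.1163z + -0.1707 = 0;  Δ = 0.7769;  z = -0.4462 or 0.3422 → z<0 root = -0.4462
x = -0.1293, y = 0.1230

(-0.1293, 0.1230, -0.4462)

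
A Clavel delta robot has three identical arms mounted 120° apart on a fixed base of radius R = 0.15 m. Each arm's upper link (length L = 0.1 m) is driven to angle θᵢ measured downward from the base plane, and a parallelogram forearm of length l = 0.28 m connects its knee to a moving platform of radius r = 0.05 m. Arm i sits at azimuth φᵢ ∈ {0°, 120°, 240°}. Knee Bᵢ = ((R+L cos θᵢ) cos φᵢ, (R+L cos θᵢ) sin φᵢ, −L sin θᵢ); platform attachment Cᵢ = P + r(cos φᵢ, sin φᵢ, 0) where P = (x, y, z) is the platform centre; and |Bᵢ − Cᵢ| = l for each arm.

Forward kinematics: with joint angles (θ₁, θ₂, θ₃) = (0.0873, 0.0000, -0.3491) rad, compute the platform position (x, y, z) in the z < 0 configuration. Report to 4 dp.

centre 1 = (0.1996·cos0.0°, 0.1996·sin0.0°, -0.0087) = (0.1996, 0.0000, -0.0087)
φ2=120.0°: virtual centre (-0.1000, 0.1732, 0.0000), radius l
centre 3 = (0.1940·cos240.0°, 0.1940·sin240.0°, 0.0342) = (-0.0970, -0.1680, 0.0342)
|centre ₂|²−|centre ₁|² = 0.0001;  |centre ₃|²−|centre ₁|² = -0.0011
[-0.5992 0.3464 0.0174]·P = 0.0001;  [-0.5932 -0.3360 0.0858]·P = -0.0011
det = 0.4068;  x = 0.0009+0.0875z,  y = 0.0018+0.1010z
quadratic in z: (1.0179)z²+(-0.0170)z+(-0.0388)=0, √Δ=0.3980 → z ∈ {-0.1872, 0.2038}; z = -0.1872 (taking z<0)
x = -0.0155, y = -0.0171

(-0.0155, -0.0171, -0.1872)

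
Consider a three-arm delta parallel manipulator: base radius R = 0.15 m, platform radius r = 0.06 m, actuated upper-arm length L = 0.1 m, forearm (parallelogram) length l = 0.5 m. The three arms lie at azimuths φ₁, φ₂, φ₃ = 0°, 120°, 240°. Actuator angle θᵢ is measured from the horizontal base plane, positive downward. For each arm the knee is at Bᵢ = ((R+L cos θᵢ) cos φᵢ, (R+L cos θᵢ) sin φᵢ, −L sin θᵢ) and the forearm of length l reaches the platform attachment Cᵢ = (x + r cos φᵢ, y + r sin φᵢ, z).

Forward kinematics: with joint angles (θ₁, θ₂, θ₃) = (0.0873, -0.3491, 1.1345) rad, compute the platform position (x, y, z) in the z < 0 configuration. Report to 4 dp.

O1 = (0.1896·cos0.0°, 0.1896·sin0.0°, -0.0087) = (0.1896, 0.0000, -0.0087)
arm 2 at φ=120.0°: e+L cos θ2 = 0.1840;  O2 = (-0.0920, 0.1593, 0.0342)
φ3=240.0°: virtual centre (-0.0661, -0.1145, -0.0906), radius l
|O₂|²−|O₁|² = -0.0010;  |O₃|²−|O₁|² = -0.0103
[-0.5632 0.3186 0.0858]·P = -0.0010;  [-0.5115 -0.2291 -0.1638]·P = -0.0103
det = 0.2920;  x = 0.0121+-0.1114z,  y = 0.0181+-0.4664z
quadratic in z: (1.2299)z²+(0.0401)z+(-0.2181)=0, √Δ=1.0365 → z ∈ {-0.4377, 0.4051}; z = -0.4377 (taking z<0)
x = 0.0608, y = 0.2223

(0.0608, 0.2223, -0.4377)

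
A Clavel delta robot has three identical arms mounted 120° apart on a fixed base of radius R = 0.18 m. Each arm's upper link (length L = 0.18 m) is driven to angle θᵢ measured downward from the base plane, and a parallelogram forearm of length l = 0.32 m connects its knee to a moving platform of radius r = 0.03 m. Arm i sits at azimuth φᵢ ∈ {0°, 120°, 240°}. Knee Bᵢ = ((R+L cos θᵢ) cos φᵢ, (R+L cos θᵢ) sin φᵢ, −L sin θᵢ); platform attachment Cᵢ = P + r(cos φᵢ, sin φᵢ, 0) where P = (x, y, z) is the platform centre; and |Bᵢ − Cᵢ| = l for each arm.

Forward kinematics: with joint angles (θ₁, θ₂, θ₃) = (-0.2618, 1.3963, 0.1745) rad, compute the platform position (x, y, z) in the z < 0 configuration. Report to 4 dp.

S1 = (0.3239·cos0.0°, 0.3239·sin0.0°, 0.0466) = (0.3239, 0.0000, 0.0466)
φ2=120.0°: virtual centre (-0.0906, 0.1570, -0.1773), radius l
S3 = (0.3273·cos240.0°, 0.3273·sin240.0°, -0.0313) = (-0.1636, -0.2834, -0.0313)
|S₂|²−|S₁|² = -0.0428;  |S₃|²−|S₁|² = 0.0010
[-0.8290 0.3139 -0.4477]·P = -0.0428;  [-0.9750 -0.5668 -0.1557]·P = 0.0010
Cramer: x(z) = 0.0308-0.3900z;  y(z) = -0.0548+0.3962z
sphere 1 gives Az²+Bz+C=0 with A=1.3091, B=0.0919, C=-0.0114;  B²−4AC=0.0679;  roots -0.1347, 0.0644;  negative root z = -0.1347
x = 0.0834, y = -0.1082

(0.0834, -0.1082, -0.1347)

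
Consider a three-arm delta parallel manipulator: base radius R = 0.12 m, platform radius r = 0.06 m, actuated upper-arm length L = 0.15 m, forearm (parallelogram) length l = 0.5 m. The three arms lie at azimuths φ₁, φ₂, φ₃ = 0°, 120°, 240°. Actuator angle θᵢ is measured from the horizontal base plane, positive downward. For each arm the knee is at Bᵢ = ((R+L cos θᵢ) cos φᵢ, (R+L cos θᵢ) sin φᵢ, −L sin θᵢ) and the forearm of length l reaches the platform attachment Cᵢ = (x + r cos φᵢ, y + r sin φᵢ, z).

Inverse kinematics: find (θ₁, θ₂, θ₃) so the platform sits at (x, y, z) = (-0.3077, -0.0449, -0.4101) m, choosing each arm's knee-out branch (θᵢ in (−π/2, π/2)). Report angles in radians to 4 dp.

θ₁ = 1.2219, θ₂ = 0.0875, θ₃ = -0.1746

φ1=0.0° → target in arm frame (-0.3077, -0.0449)
  A=0.3677, B=-0.4101, C=(l²−L²−A²−y'²−z²)/(2L)=-0.2597
  √(A²+B²)=0.5508;  θ1 = -0.8399+2.0617 ≈ 1.2219
arm 2 (φ=120.0°): x'=0.1150, y'=0.2889
  A=-0.0550, B=-0.4101, C=(l²−L²−A²−y'²−z²)/(2L)=-0.0906
  √(A²+B²)=0.4138;  θ2 = -1.7040+1.7916 ≈ 0.0875
φ3=240.0° → target in arm frame (0.1927, -0.2440)
  A=-0.1327, B=-0.4101, C=(l²−L²−A²−y'²−z²)/(2L)=-0.0595
  γ=atan2(-0.4101,-0.1327)=-1.8838;  ψ=arccos(-0.1380)=1.7093;  θ3=γ+ψ≈-0.1746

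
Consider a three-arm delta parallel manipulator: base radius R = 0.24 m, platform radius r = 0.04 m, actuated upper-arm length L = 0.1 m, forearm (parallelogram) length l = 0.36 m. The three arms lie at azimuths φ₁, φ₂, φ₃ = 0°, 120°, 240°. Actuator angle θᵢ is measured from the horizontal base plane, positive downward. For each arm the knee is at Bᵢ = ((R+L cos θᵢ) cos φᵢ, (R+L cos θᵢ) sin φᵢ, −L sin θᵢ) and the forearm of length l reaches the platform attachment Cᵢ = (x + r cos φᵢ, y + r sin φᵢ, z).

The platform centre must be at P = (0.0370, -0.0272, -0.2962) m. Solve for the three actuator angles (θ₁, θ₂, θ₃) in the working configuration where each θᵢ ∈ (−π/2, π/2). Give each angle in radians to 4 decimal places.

θ₁ = 0.4356, θ₂ = 1.0467, θ₃ = 0.6983

arm 1 (φ=0.0°): x'=0.0370, y'=-0.0272
  A=0.1630, B=-0.2962, C=(l²−L²−A²−y'²−z²)/(2L)=0.0228
  θ1 = atan2(B,A) + arccos(C/0.3381) = 0.4356
φ2=120.0° → target in arm frame (-0.0421, -0.0184)
  e−x'=0.2421;  (l²−L²−(e−x')²−y'²−z²)/2L = -0.1353
  θ2 = atan2(B,A) + arccos(C/0.3825) = 1.0467
arm 3 (φ=240.0°): x'=0.0051, y'=0.0456
  e−x'=0.1949;  (l²−L²−(e−x')²−y'²−z²)/2L = -0.0411
  √(A²+B²)=0.3546;  θ3 = -0.9887+1.6870 ≈ 0.6983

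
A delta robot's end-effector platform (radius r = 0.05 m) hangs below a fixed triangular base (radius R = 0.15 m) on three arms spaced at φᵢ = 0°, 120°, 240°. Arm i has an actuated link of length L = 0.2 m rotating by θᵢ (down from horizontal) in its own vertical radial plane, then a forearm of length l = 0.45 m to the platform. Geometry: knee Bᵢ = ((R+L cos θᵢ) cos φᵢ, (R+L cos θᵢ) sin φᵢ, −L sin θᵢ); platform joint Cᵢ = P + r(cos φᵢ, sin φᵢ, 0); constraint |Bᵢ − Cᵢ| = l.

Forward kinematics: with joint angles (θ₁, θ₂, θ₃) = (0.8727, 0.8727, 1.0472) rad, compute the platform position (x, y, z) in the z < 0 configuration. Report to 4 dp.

O1 = (0.2286·cos0.0°, 0.2286·sin0.0°, -0.1532) = (0.2286, 0.0000, -0.1532)
arm 2 at φ=120.0°: e+L cos θ2 = 0.2286;  O2 = (-0.1143, 0.1979, -0.1532)
arm 3 at φ=240.0°: e+L cos θ3 = 0.2000;  O3 = (-0.1000, -0.1732, -0.1732)
eliminate P² terms by subtracting sphere 1 from 2 and 3
plane₁₂: -0.6857x+0.3959y+0.0000z = 0.0000
det = 0.4976;  x = 0.0045+-0.0318z,  y = 0.0079+-0.0551z
into |P−O₁|² = l²: 1.0040z² + 0.3198z + -0.1288 = 0;  Δ = 0.6195;  z = -0.5512 or 0.2327 → z<0 root = -0.5512
x = 0.0221, y = 0.0382

(0.0221, 0.0382, -0.5512)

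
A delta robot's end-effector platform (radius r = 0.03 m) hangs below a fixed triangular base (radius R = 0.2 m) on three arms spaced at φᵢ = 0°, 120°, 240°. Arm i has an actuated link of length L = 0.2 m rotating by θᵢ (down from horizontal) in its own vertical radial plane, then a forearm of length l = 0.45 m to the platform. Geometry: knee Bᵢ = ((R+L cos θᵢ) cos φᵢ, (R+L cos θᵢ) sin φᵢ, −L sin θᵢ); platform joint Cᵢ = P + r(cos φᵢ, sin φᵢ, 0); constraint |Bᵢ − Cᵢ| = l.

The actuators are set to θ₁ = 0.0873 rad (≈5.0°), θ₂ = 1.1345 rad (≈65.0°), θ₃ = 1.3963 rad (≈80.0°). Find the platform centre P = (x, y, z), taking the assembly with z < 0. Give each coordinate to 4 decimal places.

φ1=0.0°: virtual centre (0.3692, 0.0000, -0.0174), radius l
φ2=120.0°: virtual centre (-0.1273, 0.2204, -0.1813), radius l
arm 3 at φ=240.0°: e+L cos θ3 = 0.2047;  centre 3 = (-0.1024, -0.1773, -0.1970)
eliminate P² terms by subtracting sphere 1 from 2 and 3
plane₁₂: -0.9930x+0.4408y+-0.3277z = -0.0390
Cramer: x(z) = 0.0501-0.3574z;  y(z) = 0.0244-0.0618z
into |P−centre ₁|² = l²: 1.1316z² + 0.2600z + -0.0998 = 0;  Δ = 0.5192;  z = -0.4332 or 0.2035 → z<0 root = -0.4332
x = 0.2050, y = 0.0512

(0.2050, 0.0512, -0.4332)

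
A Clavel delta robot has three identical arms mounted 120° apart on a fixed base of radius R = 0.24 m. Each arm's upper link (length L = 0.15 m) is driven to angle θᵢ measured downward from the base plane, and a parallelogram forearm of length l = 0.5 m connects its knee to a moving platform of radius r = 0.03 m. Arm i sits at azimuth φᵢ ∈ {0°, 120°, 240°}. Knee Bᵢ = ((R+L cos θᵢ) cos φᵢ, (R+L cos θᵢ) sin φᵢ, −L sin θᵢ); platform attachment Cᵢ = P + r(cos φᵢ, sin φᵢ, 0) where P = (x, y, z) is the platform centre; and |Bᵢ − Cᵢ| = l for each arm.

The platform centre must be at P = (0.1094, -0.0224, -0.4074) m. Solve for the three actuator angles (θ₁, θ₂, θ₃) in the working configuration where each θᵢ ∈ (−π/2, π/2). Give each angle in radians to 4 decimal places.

rotate P by −φ1: (0.1094, -0.0224, -0.4074)
  A=0.1006, B=-0.4074, C=(l²−L²−A²−y'²−z²)/(2L)=0.1697
  θ1 = atan2(B,A) + arccos(C/0.4196) = -0.1742
arm 2 (φ=120.0°): x'=-0.0741, y'=-0.0835
  A cos θ + B sin θ = C:  0.2841·cos θ + -0.4074·sin θ = -0.0872
  √(A²+B²)=0.4967;  θ2 = -0.9619+1.7473 ≈ 0.7855
rotate P by −φ3: (-0.0353, 0.1059, -0.4074)
  A=0.2453, B=-0.4074, C=(l²−L²−A²−y'²−z²)/(2L)=-0.0329
  √(A²+B²)=0.4755;  θ3 = -1.0288+1.6400 ≈ 0.6112

θ₁ = -0.1742, θ₂ = 0.7855, θ₃ = 0.6112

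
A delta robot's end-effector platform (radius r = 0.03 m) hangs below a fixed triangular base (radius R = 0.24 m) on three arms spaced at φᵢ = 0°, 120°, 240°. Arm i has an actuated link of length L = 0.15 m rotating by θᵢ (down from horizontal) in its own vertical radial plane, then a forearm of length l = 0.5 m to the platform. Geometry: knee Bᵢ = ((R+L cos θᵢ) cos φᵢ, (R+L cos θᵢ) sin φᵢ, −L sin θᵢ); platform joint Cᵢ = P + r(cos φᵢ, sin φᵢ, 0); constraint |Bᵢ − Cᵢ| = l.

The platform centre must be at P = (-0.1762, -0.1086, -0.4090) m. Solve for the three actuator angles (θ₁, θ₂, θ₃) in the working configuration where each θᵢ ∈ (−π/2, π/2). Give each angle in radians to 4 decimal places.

φ1=0.0° → target in arm frame (-0.1762, -0.1086)
  A cos θ + B sin θ = C:  0.3862·cos θ + -0.4090·sin θ = -0.3358
  θ1 = atan2(B,A) + arccos(C/0.5625) = 1.3963
rotate P by −φ2: (-0.0060, 0.2069, -0.4090)
  A cos θ + B sin θ = C:  0.2160·cos θ + -0.4090·sin θ = -0.0974
  θ2 = atan2(B,A) + arccos(C/0.4625) = 0.6980
arm 3 (φ=240.0°): x'=0.1822, y'=-0.0983
  A cos θ + B sin θ = C:  0.0278·cos θ + -0.4090·sin θ = 0.1659
  θ3 = atan2(B,A) + arccos(C/0.4099) = -0.3488

θ₁ = 1.3963, θ₂ = 0.6980, θ₃ = -0.3488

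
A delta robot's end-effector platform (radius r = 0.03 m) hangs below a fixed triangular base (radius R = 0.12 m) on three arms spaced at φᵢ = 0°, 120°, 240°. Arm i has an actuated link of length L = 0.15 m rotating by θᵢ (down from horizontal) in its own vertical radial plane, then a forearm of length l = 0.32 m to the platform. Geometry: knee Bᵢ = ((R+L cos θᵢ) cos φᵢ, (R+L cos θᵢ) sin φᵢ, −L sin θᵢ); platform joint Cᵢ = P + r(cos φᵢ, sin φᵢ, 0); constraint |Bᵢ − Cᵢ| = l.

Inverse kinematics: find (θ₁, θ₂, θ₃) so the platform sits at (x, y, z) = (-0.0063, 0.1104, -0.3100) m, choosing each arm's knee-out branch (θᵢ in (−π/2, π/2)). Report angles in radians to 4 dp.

rotate P by −φ1: (-0.0063, 0.1104, -0.3100)
  A=0.0963, B=-0.3100, C=(l²−L²−A²−y'²−z²)/(2L)=-0.1255
  θ1 = atan2(B,A) + arccos(C/0.3246) = 0.6983
φ2=120.0° → target in arm frame (0.0988, -0.0497)
  A cos θ + B sin θ = C:  -0.0088·cos θ + -0.3100·sin θ = -0.0625
  √(A²+B²)=0.3101;  θ2 = -1.5990+1.7737 ≈ 0.1747
rotate P by −φ3: (-0.0925, -0.0607, -0.3100)
  A cos θ + B sin θ = C:  0.1825·cos θ + -0.3100·sin θ = -0.1772
  √(A²+B²)=0.3597;  θ3 = -1.0388+2.0860 ≈ 1.0472

θ₁ = 0.6983, θ₂ = 0.1747, θ₃ = 1.0472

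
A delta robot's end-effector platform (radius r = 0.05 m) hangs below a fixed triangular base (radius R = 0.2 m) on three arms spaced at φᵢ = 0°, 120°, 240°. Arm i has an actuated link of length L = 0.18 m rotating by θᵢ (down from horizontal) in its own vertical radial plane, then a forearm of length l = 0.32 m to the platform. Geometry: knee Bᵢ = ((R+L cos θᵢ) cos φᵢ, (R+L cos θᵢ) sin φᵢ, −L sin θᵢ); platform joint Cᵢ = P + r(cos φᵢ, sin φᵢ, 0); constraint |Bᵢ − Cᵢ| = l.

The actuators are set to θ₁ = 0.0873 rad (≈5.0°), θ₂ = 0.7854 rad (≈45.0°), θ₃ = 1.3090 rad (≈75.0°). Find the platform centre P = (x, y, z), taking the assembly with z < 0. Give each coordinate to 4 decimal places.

arm 1 at φ=0.0°: e+L cos θ1 = 0.3293;  centre 1 = (0.3293, 0.0000, -0.0157)
φ2=120.0°: virtual centre (-0.1386, 0.2401, -0.1273), radius l
φ3=240.0°: virtual centre (-0.0983, -0.1702, -0.1739), radius l
|centre ₂|²−|centre ₁|² = -0.0156;  |centre ₃|²−|centre ₁|² = -0.0398
linear system: -0.9359x+0.4803y = -0.0156−-0.2232z; -0.8552x+-0.3405y = -0.0398−-0.3163z
det = 0.7294;  x = 0.0335+-0.3125z,  y = 0.0328+-0.1442z
into |P−centre ₁|² = l²: 1.1184z² + 0.2068z + -0.0136 = 0;  Δ = 0.1035;  z = -0.2363 or 0.0514 → z<0 root = -0.2363
x = 0.1073, y = 0.0669

(0.1073, 0.0669, -0.2363)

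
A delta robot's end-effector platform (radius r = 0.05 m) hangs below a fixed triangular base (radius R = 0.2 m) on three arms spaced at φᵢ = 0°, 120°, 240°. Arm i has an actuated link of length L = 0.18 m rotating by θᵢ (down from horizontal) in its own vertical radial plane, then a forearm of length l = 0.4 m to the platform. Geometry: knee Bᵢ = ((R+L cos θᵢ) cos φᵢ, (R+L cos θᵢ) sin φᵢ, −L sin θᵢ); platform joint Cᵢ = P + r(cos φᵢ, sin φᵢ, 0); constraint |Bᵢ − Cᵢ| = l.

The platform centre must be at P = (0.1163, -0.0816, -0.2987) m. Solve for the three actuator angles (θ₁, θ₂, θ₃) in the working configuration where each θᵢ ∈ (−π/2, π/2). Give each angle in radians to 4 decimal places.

θ₁ = -0.1742, θ₂ = 1.0473, θ₃ = 0.4360

arm 1 (φ=0.0°): x'=0.1163, y'=-0.0816
  A cos θ + B sin θ = C:  0.0337·cos θ + -0.2987·sin θ = 0.0850
  √(A²+B²)=0.3006;  θ1 = -1.4584+1.2843 ≈ -0.1742
arm 2 (φ=120.0°): x'=-0.1288, y'=-0.0599
  e−x'=0.2788;  (l²−L²−(e−x')²−y'²−z²)/2L = -0.1193
  θ2 = atan2(B,A) + arccos(C/0.4086) = 1.0473
arm 3 (φ=240.0°): x'=0.0125, y'=0.1415
  e−x'=0.1375;  (l²−L²−(e−x')²−y'²−z²)/2L = -0.0015
  γ=atan2(-0.2987,0.1375)=-1.1394;  ψ=arccos(-0.0047)=1.5754;  θ3=γ+ψ≈0.4360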